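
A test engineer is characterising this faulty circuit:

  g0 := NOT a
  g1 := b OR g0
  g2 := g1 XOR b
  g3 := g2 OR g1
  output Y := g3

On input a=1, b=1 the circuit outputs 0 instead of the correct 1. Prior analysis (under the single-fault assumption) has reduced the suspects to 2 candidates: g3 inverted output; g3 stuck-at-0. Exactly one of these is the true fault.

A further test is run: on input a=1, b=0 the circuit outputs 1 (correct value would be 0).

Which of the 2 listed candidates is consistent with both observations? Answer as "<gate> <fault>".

g3 inverted output

Evaluate each candidate on input a=1, b=0:
  g3 inverted output: g0=0, g1=0, g2=0, g3=1 [inverted output] → 1 — matches
  g3 stuck-at-0: g0=0, g1=0, g2=0, g3=0 [stuck-at-0] → 0 — eliminated
Only g3 inverted output reproduces the observed 1.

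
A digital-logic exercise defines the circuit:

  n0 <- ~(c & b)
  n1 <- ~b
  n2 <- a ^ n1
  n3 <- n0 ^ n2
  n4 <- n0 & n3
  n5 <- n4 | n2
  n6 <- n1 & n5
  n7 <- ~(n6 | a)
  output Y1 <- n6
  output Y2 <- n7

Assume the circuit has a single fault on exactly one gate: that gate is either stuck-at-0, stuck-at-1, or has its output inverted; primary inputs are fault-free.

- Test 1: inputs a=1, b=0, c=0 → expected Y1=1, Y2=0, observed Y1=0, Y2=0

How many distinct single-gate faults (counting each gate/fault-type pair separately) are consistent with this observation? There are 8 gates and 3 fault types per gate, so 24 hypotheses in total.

Fault-free: n0=1, n1=1, n2=0, n3=1, n4=1, n5=1, n6=1, n7=0 → Y1=1, Y2=0. Observed Y1=0, Y2=0.
  n0: stuck-at-0, inverted output ✓; others ✗
  n1: stuck-at-0, inverted output ✓; others ✗
  n2: none of the 3 fault types match ✗
  n3: stuck-at-0, inverted output ✓; others ✗
  n4: stuck-at-0, inverted output ✓; others ✗
  n5: stuck-at-0, inverted output ✓; others ✗
  n6: stuck-at-0, inverted output ✓; others ✗
  n7: none of the 3 fault types match ✗
Consistent faults: {n0 stuck-at-0, n0 inverted output, n1 stuck-at-0, n1 inverted output, n3 stuck-at-0, n3 inverted output, n4 stuck-at-0, n4 inverted output, n5 stuck-at-0, n5 inverted output, n6 stuck-at-0, n6 inverted output} — 12 in all.

12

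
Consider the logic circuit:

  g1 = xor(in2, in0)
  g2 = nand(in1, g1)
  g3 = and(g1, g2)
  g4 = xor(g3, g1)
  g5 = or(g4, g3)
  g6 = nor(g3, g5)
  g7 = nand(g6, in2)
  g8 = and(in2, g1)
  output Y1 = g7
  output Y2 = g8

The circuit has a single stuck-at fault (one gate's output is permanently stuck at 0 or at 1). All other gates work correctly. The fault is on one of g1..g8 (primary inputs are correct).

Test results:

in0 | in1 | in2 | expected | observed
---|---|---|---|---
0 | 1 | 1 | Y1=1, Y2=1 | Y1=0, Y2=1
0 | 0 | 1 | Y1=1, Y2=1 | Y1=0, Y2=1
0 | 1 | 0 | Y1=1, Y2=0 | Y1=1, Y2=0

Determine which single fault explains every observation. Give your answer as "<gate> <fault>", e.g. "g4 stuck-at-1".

Fault-free values for test 1 (in0=0, in1=1, in2=1): g1=1, g2=0, g3=0, g4=1, g5=1, g6=0, g7=1, g8=1, giving Y1=1, Y2=1. Observed Y1=0, Y2=1.
Test 1: faults giving observed Y1=0, Y2=1 are {g4 stuck-at-0, g5 stuck-at-0, g6 stuck-at-1, g7 stuck-at-0}.
Test 2 (in0=0, in1=0, in2=1): fault-free g1=1, g2=1, g3=1, g4=0, g5=1, g6=0, g7=1, g8=1 → Y1=1, Y2=1; observed Y1=0, Y2=1. Eliminates g4 stuck-at-0, g5 stuck-at-0.
Test 3 (in0=0, in1=1, in2=0): fault-free g1=0, g2=1, g3=0, g4=0, g5=0, g6=1, g7=1, g8=0 → Y1=1, Y2=0; observed Y1=1, Y2=0. Eliminates g7 stuck-at-0.
Only g6 stuck-at-1 is consistent with every test.

g6 stuck-at-1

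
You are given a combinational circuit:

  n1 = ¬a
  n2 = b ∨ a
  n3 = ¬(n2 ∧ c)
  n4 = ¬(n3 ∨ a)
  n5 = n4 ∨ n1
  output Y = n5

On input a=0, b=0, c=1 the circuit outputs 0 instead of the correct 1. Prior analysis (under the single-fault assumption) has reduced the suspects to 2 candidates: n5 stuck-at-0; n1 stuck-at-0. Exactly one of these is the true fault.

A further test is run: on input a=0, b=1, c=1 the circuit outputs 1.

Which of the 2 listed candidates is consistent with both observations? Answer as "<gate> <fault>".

Evaluate each candidate on input a=0, b=1, c=1:
  n5 stuck-at-0: n1=1, n2=1, n3=0, n4=1, n5=0 [stuck-at-0] → 0 — eliminated
  n1 stuck-at-0: n1=0 [stuck-at-0], n2=1, n3=0, n4=1, n5=1 → 1 — matches
Only n1 stuck-at-0 reproduces the observed 1.

n1 stuck-at-0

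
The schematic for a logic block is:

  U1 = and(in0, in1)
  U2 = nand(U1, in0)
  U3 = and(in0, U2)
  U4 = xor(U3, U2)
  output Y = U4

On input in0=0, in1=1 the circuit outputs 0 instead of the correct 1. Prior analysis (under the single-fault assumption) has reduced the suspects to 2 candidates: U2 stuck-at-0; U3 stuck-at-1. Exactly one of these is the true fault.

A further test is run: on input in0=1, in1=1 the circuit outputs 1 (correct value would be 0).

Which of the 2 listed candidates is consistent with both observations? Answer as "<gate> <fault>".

Evaluate each candidate on input in0=1, in1=1:
  U2 stuck-at-0: U1=1, U2=0 [stuck-at-0], U3=0, U4=0 → 0 — eliminated
  U3 stuck-at-1: U1=1, U2=0, U3=1 [stuck-at-1], U4=1 → 1 — matches
Only U3 stuck-at-1 reproduces the observed 1.

U3 stuck-at-1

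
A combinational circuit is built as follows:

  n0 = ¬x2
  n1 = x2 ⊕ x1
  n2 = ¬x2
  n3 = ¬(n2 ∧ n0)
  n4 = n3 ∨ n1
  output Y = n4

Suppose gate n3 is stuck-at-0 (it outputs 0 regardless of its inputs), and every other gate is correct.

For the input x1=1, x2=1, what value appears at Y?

Propagate with n3 forced: n0=0, n1=0, n2=0, n3=0 [stuck-at-0], n4=0.
So Y = 0. (Without the fault it would be 1.)

0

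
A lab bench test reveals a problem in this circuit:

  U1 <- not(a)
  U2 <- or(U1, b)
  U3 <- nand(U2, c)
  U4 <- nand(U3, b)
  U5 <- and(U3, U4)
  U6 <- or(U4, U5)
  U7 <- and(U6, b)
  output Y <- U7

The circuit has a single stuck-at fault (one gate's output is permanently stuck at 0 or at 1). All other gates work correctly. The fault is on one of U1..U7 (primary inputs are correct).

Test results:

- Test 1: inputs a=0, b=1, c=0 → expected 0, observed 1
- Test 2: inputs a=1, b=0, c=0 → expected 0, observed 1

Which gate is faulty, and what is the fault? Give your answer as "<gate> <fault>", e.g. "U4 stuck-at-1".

U7 stuck-at-1

Fault-free values for test 1 (a=0, b=1, c=0): U1=1, U2=1, U3=1, U4=0, U5=0, U6=0, U7=0, giving Y=0. Observed 1.
Test 1: faults giving observed 1 are {U3 stuck-at-0, U4 stuck-at-1, U5 stuck-at-1, U6 stuck-at-1, U7 stuck-at-1}.
Test 2 (a=1, b=0, c=0): fault-free U1=0, U2=0, U3=1, U4=1, U5=1, U6=1, U7=0 → 0; observed 1. Eliminates U3 stuck-at-0, U4 stuck-at-1, U5 stuck-at-1, U6 stuck-at-1.
Only U7 stuck-at-1 is consistent with every test.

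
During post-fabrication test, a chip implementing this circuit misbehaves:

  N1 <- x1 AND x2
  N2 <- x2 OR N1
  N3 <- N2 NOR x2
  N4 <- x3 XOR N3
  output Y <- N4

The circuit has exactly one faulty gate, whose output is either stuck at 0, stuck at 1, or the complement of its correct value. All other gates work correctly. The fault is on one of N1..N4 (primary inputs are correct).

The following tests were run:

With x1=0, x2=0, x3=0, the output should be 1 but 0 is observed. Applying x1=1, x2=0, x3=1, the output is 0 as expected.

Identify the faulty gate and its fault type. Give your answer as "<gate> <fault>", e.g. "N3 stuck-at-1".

N4 stuck-at-0

Fault-free values for test 1 (x1=0, x2=0, x3=0): N1=0, N2=0, N3=1, N4=1, giving Y=1. Observed 0.
Test 1: faults giving observed 0 are {N1 stuck-at-1, N1 inverted output, N2 stuck-at-1, N2 inverted output, N3 stuck-at-0, N3 inverted output, N4 stuck-at-0, N4 inverted output}.
Test 2 (x1=1, x2=0, x3=1): fault-free N1=0, N2=0, N3=1, N4=0 → 0; observed 0. Eliminates N1 stuck-at-1, N1 inverted output, N2 stuck-at-1, N2 inverted output, N3 stuck-at-0, N3 inverted output, N4 inverted output.
Only N4 stuck-at-0 is consistent with every test.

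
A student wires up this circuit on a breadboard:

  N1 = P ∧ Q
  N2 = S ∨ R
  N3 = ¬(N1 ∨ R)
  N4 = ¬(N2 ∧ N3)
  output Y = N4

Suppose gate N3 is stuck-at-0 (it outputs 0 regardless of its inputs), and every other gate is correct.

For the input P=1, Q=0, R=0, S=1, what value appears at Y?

1

Propagate with N3 forced: N1=0, N2=1, N3=0 [stuck-at-0], N4=1.
So Y = 1. (Without the fault it would be 0.)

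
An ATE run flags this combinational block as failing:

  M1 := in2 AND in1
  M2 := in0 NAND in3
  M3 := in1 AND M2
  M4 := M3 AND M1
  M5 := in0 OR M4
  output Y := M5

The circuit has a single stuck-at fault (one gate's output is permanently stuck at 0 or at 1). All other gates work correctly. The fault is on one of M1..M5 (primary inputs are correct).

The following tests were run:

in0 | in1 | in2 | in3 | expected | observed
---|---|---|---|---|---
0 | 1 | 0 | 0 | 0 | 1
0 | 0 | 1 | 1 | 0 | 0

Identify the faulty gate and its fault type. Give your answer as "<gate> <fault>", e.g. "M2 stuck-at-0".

Fault-free values for test 1 (in0=0, in1=1, in2=0, in3=0): M1=0, M2=1, M3=1, M4=0, M5=0, giving Y=0. Observed 1.
Test 1: faults giving observed 1 are {M1 stuck-at-1, M4 stuck-at-1, M5 stuck-at-1}.
Test 2 (in0=0, in1=0, in2=1, in3=1): fault-free M1=0, M2=1, M3=0, M4=0, M5=0 → 0; observed 0. Eliminates M4 stuck-at-1, M5 stuck-at-1.
Only M1 stuck-at-1 is consistent with every test.

M1 stuck-at-1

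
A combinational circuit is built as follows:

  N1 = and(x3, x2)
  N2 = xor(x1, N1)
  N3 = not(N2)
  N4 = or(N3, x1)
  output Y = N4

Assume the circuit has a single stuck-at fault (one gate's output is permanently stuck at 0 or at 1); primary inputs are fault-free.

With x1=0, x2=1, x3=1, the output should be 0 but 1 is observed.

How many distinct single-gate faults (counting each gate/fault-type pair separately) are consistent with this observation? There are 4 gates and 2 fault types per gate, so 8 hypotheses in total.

4

Fault-free: N1=1, N2=1, N3=0, N4=0 → 0. Observed 1.
  N1 stuck-at-0: output 1 ✓
  N1 stuck-at-1: output 0 ✗
  N2 stuck-at-0: output 1 ✓
  N2 stuck-at-1: output 0 ✗
  N3 stuck-at-0: output 0 ✗
  N3 stuck-at-1: output 1 ✓
  N4 stuck-at-0: output 0 ✗
  N4 stuck-at-1: output 1 ✓
Consistent faults: {N1 stuck-at-0, N2 stuck-at-0, N3 stuck-at-1, N4 stuck-at-1} — 4 in all.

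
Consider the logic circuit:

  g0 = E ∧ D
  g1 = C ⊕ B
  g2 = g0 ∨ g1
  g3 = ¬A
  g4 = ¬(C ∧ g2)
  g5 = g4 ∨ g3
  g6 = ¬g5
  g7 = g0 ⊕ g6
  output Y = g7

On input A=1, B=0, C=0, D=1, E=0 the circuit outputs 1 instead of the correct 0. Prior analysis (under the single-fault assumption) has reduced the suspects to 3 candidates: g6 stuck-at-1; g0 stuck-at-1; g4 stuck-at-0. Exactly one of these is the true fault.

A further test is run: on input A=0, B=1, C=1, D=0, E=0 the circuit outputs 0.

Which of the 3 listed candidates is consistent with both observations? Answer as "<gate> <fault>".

Evaluate each candidate on input A=0, B=1, C=1, D=0, E=0:
  g6 stuck-at-1: g0=0, g1=0, g2=0, g3=1, g4=1, g5=1, g6=1 [stuck-at-1], g7=1 → 1 — eliminated
  g0 stuck-at-1: g0=1 [stuck-at-1], g1=0, g2=1, g3=1, g4=0, g5=1, g6=0, g7=1 → 1 — eliminated
  g4 stuck-at-0: g0=0, g1=0, g2=0, g3=1, g4=0 [stuck-at-0], g5=1, g6=0, g7=0 → 0 — matches
Only g4 stuck-at-0 reproduces the observed 0.

g4 stuck-at-0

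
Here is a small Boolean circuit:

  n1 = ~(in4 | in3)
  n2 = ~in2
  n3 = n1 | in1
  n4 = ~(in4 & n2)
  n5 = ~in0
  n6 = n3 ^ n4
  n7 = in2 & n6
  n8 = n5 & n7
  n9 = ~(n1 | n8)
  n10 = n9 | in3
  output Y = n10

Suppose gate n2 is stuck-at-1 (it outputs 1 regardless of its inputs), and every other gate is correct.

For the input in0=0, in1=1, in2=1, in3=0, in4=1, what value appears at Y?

0

Propagate with n2 forced: n1=0, n2=1 [stuck-at-1], n3=1, n4=0, n5=1, n6=1, n7=1, n8=1, n9=0, n10=0.
So Y = 0. (Without the fault it would be 1.)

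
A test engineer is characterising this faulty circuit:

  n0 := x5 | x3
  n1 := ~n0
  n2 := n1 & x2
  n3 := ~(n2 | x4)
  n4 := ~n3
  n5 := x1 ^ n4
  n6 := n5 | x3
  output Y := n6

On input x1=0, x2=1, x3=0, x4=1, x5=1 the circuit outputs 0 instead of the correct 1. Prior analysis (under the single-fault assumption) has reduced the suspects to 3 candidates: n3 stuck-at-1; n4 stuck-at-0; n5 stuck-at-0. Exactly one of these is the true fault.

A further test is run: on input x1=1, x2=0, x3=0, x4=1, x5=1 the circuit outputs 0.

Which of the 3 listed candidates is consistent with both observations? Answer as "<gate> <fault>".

n5 stuck-at-0

Evaluate each candidate on input x1=1, x2=0, x3=0, x4=1, x5=1:
  n3 stuck-at-1: n0=1, n1=0, n2=0, n3=1 [stuck-at-1], n4=0, n5=1, n6=1 → 1 — eliminated
  n4 stuck-at-0: n0=1, n1=0, n2=0, n3=0, n4=0 [stuck-at-0], n5=1, n6=1 → 1 — eliminated
  n5 stuck-at-0: n0=1, n1=0, n2=0, n3=0, n4=1, n5=0 [stuck-at-0], n6=0 → 0 — matches
Only n5 stuck-at-0 reproduces the observed 0.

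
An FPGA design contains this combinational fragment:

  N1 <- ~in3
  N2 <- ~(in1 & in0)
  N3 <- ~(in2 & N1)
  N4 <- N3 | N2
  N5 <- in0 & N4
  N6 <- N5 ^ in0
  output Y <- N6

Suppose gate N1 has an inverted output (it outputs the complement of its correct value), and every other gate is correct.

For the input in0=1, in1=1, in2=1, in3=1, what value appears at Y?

Propagate with N1 forced: N1=1 [inverted output], N2=0, N3=0, N4=0, N5=0, N6=1.
So Y = 1. (Without the fault it would be 0.)

1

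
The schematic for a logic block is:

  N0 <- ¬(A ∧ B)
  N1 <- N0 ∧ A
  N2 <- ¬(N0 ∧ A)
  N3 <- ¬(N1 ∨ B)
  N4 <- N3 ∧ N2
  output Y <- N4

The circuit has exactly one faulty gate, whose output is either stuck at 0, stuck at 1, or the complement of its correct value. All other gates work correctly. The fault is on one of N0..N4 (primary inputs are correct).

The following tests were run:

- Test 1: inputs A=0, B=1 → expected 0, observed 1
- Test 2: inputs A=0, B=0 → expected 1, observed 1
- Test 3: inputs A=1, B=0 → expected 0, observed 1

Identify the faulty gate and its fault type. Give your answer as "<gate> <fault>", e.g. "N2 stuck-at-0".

N4 stuck-at-1

Fault-free values for test 1 (A=0, B=1): N0=1, N1=0, N2=1, N3=0, N4=0, giving Y=0. Observed 1.
Test 1: faults giving observed 1 are {N3 stuck-at-1, N3 inverted output, N4 stuck-at-1, N4 inverted output}.
Test 2 (A=0, B=0): fault-free N0=1, N1=0, N2=1, N3=1, N4=1 → 1; observed 1. Eliminates N3 inverted output, N4 inverted output.
Test 3 (A=1, B=0): fault-free N0=1, N1=1, N2=0, N3=0, N4=0 → 0; observed 1. Eliminates N3 stuck-at-1.
Only N4 stuck-at-1 is consistent with every test.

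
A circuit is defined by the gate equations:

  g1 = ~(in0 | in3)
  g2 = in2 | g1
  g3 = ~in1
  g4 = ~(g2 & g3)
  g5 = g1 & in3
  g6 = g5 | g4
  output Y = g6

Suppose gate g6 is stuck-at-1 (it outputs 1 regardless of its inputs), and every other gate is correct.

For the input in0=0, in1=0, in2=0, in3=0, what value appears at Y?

Propagate with g6 forced: g1=1, g2=1, g3=1, g4=0, g5=0, g6=1 [stuck-at-1].
So Y = 1. (Without the fault it would be 0.)

1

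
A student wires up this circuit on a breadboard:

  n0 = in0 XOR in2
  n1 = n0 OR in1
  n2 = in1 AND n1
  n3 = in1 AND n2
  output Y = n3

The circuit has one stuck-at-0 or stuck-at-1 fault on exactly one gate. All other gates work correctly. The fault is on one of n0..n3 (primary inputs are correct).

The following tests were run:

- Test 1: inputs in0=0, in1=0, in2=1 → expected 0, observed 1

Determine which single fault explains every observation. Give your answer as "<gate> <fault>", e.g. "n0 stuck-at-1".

n3 stuck-at-1

Fault-free values for test 1 (in0=0, in1=0, in2=1): n0=1, n1=1, n2=0, n3=0, giving Y=0. Observed 1.
Test 1: faults giving observed 1 are {n3 stuck-at-1}.
Only n3 stuck-at-1 is consistent with every test.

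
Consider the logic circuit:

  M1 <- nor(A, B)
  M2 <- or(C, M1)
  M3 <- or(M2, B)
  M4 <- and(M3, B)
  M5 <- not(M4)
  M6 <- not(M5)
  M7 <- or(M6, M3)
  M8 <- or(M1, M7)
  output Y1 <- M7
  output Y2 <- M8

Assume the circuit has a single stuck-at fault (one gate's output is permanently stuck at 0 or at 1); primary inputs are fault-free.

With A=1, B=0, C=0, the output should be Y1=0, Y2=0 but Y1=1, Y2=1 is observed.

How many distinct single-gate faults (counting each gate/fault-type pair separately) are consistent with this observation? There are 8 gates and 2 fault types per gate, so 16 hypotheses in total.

7

Fault-free: M1=0, M2=0, M3=0, M4=0, M5=1, M6=0, M7=0, M8=0 → Y1=0, Y2=0. Observed Y1=1, Y2=1.
  M1: stuck-at-1 ✓; others ✗
  M2: stuck-at-1 ✓; others ✗
  M3: stuck-at-1 ✓; others ✗
  M4: stuck-at-1 ✓; others ✗
  M5: stuck-at-0 ✓; others ✗
  M6: stuck-at-1 ✓; others ✗
  M7: stuck-at-1 ✓; others ✗
  M8: none of the 2 fault types match ✗
Consistent faults: {M1 stuck-at-1, M2 stuck-at-1, M3 stuck-at-1, M4 stuck-at-1, M5 stuck-at-0, M6 stuck-at-1, M7 stuck-at-1} — 7 in all.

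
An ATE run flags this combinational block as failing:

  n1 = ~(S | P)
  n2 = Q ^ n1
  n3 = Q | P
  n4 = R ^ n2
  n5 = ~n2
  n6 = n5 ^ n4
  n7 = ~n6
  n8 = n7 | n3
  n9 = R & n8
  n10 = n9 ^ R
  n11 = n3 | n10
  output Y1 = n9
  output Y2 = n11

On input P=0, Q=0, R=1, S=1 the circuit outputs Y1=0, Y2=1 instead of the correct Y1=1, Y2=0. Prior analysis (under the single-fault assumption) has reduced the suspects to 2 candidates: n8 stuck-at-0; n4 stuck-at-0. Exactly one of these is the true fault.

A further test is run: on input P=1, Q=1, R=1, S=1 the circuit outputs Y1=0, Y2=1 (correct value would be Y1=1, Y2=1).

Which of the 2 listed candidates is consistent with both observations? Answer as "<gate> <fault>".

n8 stuck-at-0

Evaluate each candidate on input P=1, Q=1, R=1, S=1:
  n8 stuck-at-0: n1=0, n2=1, n3=1, n4=0, n5=0, n6=0, n7=1, n8=0 [stuck-at-0], n9=0, n10=1, n11=1 → Y1=0, Y2=1 — matches
  n4 stuck-at-0: n1=0, n2=1, n3=1, n4=0 [stuck-at-0], n5=0, n6=0, n7=1, n8=1, n9=1, n10=0, n11=1 → Y1=1, Y2=1 — eliminated
Only n8 stuck-at-0 reproduces the observed Y1=0, Y2=1.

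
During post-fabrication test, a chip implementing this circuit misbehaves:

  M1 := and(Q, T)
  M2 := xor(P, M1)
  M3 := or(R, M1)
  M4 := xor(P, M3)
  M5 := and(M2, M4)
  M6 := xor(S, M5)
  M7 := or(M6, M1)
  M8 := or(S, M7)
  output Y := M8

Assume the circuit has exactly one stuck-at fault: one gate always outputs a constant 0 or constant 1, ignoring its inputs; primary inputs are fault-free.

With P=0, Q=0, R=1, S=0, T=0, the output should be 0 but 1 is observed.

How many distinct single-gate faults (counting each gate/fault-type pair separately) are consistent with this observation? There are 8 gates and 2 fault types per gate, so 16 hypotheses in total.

Fault-free: M1=0, M2=0, M3=1, M4=1, M5=0, M6=0, M7=0, M8=0 → 0. Observed 1.
  M1: stuck-at-1 ✓; others ✗
  M2: stuck-at-1 ✓; others ✗
  M3: none of the 2 fault types match ✗
  M4: none of the 2 fault types match ✗
  M5: stuck-at-1 ✓; others ✗
  M6: stuck-at-1 ✓; others ✗
  M7: stuck-at-1 ✓; others ✗
  M8: stuck-at-1 ✓; others ✗
Consistent faults: {M1 stuck-at-1, M2 stuck-at-1, M5 stuck-at-1, M6 stuck-at-1, M7 stuck-at-1, M8 stuck-at-1} — 6 in all.

6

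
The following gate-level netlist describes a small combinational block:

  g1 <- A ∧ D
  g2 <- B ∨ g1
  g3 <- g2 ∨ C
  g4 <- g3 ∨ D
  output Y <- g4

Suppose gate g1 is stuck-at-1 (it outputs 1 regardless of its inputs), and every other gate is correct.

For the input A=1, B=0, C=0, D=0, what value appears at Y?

1

Propagate with g1 forced: g1=1 [stuck-at-1], g2=1, g3=1, g4=1.
So Y = 1. (Without the fault it would be 0.)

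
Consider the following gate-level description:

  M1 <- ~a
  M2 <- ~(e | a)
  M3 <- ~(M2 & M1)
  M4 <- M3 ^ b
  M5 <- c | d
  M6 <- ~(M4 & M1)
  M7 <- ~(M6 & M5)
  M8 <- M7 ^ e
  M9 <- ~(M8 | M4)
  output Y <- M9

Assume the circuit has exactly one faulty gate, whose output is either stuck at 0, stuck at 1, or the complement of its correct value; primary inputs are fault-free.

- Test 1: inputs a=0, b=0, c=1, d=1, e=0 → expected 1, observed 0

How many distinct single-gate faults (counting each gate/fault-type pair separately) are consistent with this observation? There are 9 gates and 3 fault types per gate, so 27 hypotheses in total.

18

Fault-free: M1=1, M2=1, M3=0, M4=0, M5=1, M6=1, M7=0, M8=0, M9=1 → 1. Observed 0.
  M1: stuck-at-0, inverted output ✓; others ✗
  M2: stuck-at-0, inverted output ✓; others ✗
  M3: stuck-at-1, inverted output ✓; others ✗
  M4: stuck-at-1, inverted output ✓; others ✗
  M5: stuck-at-0, inverted output ✓; others ✗
  M6: stuck-at-0, inverted output ✓; others ✗
  M7: stuck-at-1, inverted output ✓; others ✗
  M8: stuck-at-1, inverted output ✓; others ✗
  M9: stuck-at-0, inverted output ✓; others ✗
Consistent faults: {M1 stuck-at-0, M1 inverted output, M2 stuck-at-0, M2 inverted output, M3 stuck-at-1, M3 inverted output, M4 stuck-at-1, M4 inverted output, M5 stuck-at-0, M5 inverted output, M6 stuck-at-0, M6 inverted output, M7 stuck-at-1, M7 inverted output, M8 stuck-at-1, M8 inverted output, M9 stuck-at-0, M9 inverted output} — 18 in all.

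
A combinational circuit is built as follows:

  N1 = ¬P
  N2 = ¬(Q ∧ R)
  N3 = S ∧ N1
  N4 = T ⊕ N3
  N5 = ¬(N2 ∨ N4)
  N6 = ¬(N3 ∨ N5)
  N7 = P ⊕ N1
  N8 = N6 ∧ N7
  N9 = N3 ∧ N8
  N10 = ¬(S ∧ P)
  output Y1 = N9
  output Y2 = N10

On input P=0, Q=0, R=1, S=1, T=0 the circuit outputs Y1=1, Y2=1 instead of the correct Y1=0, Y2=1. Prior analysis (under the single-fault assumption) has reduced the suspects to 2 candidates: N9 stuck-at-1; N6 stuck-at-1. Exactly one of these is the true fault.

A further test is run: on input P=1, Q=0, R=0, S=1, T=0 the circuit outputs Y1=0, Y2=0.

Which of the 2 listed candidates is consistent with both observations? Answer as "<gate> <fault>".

Evaluate each candidate on input P=1, Q=0, R=0, S=1, T=0:
  N9 stuck-at-1: N1=0, N2=1, N3=0, N4=0, N5=0, N6=1, N7=1, N8=1, N9=1 [stuck-at-1], N10=0 → Y1=1, Y2=0 — eliminated
  N6 stuck-at-1: N1=0, N2=1, N3=0, N4=0, N5=0, N6=1 [stuck-at-1], N7=1, N8=1, N9=0, N10=0 → Y1=0, Y2=0 — matches
Only N6 stuck-at-1 reproduces the observed Y1=0, Y2=0.

N6 stuck-at-1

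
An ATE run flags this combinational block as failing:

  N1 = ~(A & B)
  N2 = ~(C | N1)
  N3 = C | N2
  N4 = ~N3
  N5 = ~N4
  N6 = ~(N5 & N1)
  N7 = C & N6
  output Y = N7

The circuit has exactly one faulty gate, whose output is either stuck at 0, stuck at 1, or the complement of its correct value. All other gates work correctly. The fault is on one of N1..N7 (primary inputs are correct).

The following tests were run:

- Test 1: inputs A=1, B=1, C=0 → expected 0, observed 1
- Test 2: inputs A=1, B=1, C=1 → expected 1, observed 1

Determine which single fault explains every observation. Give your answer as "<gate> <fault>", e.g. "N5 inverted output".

Fault-free values for test 1 (A=1, B=1, C=0): N1=0, N2=1, N3=1, N4=0, N5=1, N6=1, N7=0, giving Y=0. Observed 1.
Test 1: faults giving observed 1 are {N7 stuck-at-1, N7 inverted output}.
Test 2 (A=1, B=1, C=1): fault-free N1=0, N2=0, N3=1, N4=0, N5=1, N6=1, N7=1 → 1; observed 1. Eliminates N7 inverted output.
Only N7 stuck-at-1 is consistent with every test.

N7 stuck-at-1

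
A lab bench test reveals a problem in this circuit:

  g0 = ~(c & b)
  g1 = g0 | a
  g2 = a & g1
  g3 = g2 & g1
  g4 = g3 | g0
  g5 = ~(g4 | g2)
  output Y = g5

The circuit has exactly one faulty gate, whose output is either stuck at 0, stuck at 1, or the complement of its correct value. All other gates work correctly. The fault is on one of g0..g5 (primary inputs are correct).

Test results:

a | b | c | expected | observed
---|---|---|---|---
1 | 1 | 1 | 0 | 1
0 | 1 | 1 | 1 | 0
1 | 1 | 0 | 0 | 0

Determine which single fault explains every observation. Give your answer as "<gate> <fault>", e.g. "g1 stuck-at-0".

Fault-free values for test 1 (a=1, b=1, c=1): g0=0, g1=1, g2=1, g3=1, g4=1, g5=0, giving Y=0. Observed 1.
Test 1: faults giving observed 1 are {g1 stuck-at-0, g1 inverted output, g2 stuck-at-0, g2 inverted output, g5 stuck-at-1, g5 inverted output}.
Test 2 (a=0, b=1, c=1): fault-free g0=0, g1=0, g2=0, g3=0, g4=0, g5=1 → 1; observed 0. Eliminates g1 stuck-at-0, g1 inverted output, g2 stuck-at-0, g5 stuck-at-1.
Test 3 (a=1, b=1, c=0): fault-free g0=1, g1=1, g2=1, g3=1, g4=1, g5=0 → 0; observed 0. Eliminates g5 inverted output.
Only g2 inverted output is consistent with every test.

g2 inverted output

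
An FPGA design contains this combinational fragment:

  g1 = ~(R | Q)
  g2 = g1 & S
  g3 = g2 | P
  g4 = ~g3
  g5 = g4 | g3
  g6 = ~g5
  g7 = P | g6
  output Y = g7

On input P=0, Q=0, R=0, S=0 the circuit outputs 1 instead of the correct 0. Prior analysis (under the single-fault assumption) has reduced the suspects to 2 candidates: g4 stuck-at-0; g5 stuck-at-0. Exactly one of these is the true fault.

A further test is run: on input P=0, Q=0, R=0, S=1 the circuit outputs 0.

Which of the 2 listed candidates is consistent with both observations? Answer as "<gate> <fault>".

g4 stuck-at-0

Evaluate each candidate on input P=0, Q=0, R=0, S=1:
  g4 stuck-at-0: g1=1, g2=1, g3=1, g4=0 [stuck-at-0], g5=1, g6=0, g7=0 → 0 — matches
  g5 stuck-at-0: g1=1, g2=1, g3=1, g4=0, g5=0 [stuck-at-0], g6=1, g7=1 → 1 — eliminated
Only g4 stuck-at-0 reproduces the observed 0.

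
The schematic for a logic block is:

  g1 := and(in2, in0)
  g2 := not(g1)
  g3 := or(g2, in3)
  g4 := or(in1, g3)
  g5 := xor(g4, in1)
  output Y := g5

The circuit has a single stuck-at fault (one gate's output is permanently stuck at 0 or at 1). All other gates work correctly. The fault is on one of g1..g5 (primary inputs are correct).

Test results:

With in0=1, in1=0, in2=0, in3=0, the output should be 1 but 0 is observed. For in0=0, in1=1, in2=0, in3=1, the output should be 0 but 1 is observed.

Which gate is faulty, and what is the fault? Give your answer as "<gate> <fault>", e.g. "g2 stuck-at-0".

g4 stuck-at-0

Fault-free values for test 1 (in0=1, in1=0, in2=0, in3=0): g1=0, g2=1, g3=1, g4=1, g5=1, giving Y=1. Observed 0.
Test 1: faults giving observed 0 are {g1 stuck-at-1, g2 stuck-at-0, g3 stuck-at-0, g4 stuck-at-0, g5 stuck-at-0}.
Test 2 (in0=0, in1=1, in2=0, in3=1): fault-free g1=0, g2=1, g3=1, g4=1, g5=0 → 0; observed 1. Eliminates g1 stuck-at-1, g2 stuck-at-0, g3 stuck-at-0, g5 stuck-at-0.
Only g4 stuck-at-0 is consistent with every test.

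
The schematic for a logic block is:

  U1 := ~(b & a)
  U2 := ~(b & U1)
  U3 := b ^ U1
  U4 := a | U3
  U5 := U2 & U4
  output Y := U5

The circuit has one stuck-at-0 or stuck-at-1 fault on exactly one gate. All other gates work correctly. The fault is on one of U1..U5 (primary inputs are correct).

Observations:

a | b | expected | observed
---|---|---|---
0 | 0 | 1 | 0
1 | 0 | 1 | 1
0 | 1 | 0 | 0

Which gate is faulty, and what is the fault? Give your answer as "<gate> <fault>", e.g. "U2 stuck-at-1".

U3 stuck-at-0

Fault-free values for test 1 (a=0, b=0): U1=1, U2=1, U3=1, U4=1, U5=1, giving Y=1. Observed 0.
Test 1: faults giving observed 0 are {U1 stuck-at-0, U2 stuck-at-0, U3 stuck-at-0, U4 stuck-at-0, U5 stuck-at-0}.
Test 2 (a=1, b=0): fault-free U1=1, U2=1, U3=1, U4=1, U5=1 → 1; observed 1. Eliminates U2 stuck-at-0, U4 stuck-at-0, U5 stuck-at-0.
Test 3 (a=0, b=1): fault-free U1=1, U2=0, U3=0, U4=0, U5=0 → 0; observed 0. Eliminates U1 stuck-at-0.
Only U3 stuck-at-0 is consistent with every test.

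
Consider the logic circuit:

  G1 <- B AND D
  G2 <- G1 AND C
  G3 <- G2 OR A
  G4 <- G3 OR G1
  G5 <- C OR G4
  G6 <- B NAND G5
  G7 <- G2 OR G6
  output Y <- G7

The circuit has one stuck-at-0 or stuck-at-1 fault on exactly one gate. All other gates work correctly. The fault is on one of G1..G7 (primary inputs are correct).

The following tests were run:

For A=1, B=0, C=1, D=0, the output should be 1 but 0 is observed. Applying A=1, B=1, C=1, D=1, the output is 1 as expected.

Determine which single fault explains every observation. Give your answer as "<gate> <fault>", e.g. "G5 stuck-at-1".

Fault-free values for test 1 (A=1, B=0, C=1, D=0): G1=0, G2=0, G3=1, G4=1, G5=1, G6=1, G7=1, giving Y=1. Observed 0.
Test 1: faults giving observed 0 are {G6 stuck-at-0, G7 stuck-at-0}.
Test 2 (A=1, B=1, C=1, D=1): fault-free G1=1, G2=1, G3=1, G4=1, G5=1, G6=0, G7=1 → 1; observed 1. Eliminates G7 stuck-at-0.
Only G6 stuck-at-0 is consistent with every test.

G6 stuck-at-0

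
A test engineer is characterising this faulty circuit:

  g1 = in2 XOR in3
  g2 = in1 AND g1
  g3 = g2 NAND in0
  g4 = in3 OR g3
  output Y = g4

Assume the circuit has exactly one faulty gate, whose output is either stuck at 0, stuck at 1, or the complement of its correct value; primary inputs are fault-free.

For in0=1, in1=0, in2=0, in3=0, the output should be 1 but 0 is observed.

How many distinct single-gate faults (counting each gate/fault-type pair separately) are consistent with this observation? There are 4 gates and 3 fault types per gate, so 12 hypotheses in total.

6

Fault-free: g1=0, g2=0, g3=1, g4=1 → 1. Observed 0.
  g1 stuck-at-0: output 1 ✗
  g1 stuck-at-1: output 1 ✗
  g1 inverted output: output 1 ✗
  g2 stuck-at-0: output 1 ✗
  g2 stuck-at-1: output 0 ✓
  g2 inverted output: output 0 ✓
  g3 stuck-at-0: output 0 ✓
  g3 stuck-at-1: output 1 ✗
  g3 inverted output: output 0 ✓
  g4 stuck-at-0: output 0 ✓
  g4 stuck-at-1: output 1 ✗
  g4 inverted output: output 0 ✓
Consistent faults: {g2 stuck-at-1, g2 inverted output, g3 stuck-at-0, g3 inverted output, g4 stuck-at-0, g4 inverted output} — 6 in all.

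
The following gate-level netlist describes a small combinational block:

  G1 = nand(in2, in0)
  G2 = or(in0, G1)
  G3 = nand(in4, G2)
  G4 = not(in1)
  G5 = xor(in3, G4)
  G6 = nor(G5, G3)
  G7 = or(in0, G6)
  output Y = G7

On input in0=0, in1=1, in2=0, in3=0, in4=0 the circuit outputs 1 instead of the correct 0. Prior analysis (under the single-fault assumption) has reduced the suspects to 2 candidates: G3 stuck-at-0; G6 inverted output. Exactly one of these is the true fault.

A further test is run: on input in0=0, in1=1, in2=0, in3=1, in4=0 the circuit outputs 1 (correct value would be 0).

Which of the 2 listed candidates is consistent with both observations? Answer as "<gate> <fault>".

Evaluate each candidate on input in0=0, in1=1, in2=0, in3=1, in4=0:
  G3 stuck-at-0: G1=1, G2=1, G3=0 [stuck-at-0], G4=0, G5=1, G6=0, G7=0 → 0 — eliminated
  G6 inverted output: G1=1, G2=1, G3=1, G4=0, G5=1, G6=1 [inverted output], G7=1 → 1 — matches
Only G6 inverted output reproduces the observed 1.

G6 inverted output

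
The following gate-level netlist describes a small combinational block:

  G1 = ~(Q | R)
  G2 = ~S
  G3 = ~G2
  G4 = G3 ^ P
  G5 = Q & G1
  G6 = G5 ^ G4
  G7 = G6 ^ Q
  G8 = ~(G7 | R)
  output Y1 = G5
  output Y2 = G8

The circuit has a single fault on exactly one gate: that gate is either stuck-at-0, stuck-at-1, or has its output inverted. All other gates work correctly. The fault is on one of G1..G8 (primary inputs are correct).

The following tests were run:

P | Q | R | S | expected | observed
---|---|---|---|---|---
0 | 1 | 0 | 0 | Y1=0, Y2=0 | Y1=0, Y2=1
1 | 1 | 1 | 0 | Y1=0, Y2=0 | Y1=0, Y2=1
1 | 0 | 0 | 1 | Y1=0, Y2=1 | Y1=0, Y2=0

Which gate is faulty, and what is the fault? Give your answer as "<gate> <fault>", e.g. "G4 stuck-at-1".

Fault-free values for test 1 (P=0, Q=1, R=0, S=0): G1=0, G2=1, G3=0, G4=0, G5=0, G6=0, G7=1, G8=0, giving Y1=0, Y2=0. Observed Y1=0, Y2=1.
Test 1: faults giving observed Y1=0, Y2=1 are {G2 stuck-at-0, G2 inverted output, G3 stuck-at-1, G3 inverted output, G4 stuck-at-1, G4 inverted output, G6 stuck-at-1, G6 inverted output, G7 stuck-at-0, G7 inverted output, G8 stuck-at-1, G8 inverted output}.
Test 2 (P=1, Q=1, R=1, S=0): fault-free G1=0, G2=1, G3=0, G4=1, G5=0, G6=1, G7=0, G8=0 → Y1=0, Y2=0; observed Y1=0, Y2=1. Eliminates G2 stuck-at-0, G2 inverted output, G3 stuck-at-1, G3 inverted output, G4 stuck-at-1, G4 inverted output, G6 stuck-at-1, G6 inverted output, G7 stuck-at-0, G7 inverted output.
Test 3 (P=1, Q=0, R=0, S=1): fault-free G1=1, G2=0, G3=1, G4=0, G5=0, G6=0, G7=0, G8=1 → Y1=0, Y2=1; observed Y1=0, Y2=0. Eliminates G8 stuck-at-1.
Only G8 inverted output is consistent with every test.

G8 inverted output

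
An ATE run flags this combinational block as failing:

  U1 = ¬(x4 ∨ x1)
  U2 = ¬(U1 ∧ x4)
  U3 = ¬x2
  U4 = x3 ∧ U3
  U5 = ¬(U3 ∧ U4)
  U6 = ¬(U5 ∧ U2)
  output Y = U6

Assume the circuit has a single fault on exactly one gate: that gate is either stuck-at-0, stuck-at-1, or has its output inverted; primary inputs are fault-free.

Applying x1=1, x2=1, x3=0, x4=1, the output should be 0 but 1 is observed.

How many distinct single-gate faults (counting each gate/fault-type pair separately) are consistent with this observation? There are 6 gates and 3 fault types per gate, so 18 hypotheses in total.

Fault-free: U1=0, U2=1, U3=0, U4=0, U5=1, U6=0 → 0. Observed 1.
  U1: stuck-at-1, inverted output ✓; others ✗
  U2: stuck-at-0, inverted output ✓; others ✗
  U3: none of the 3 fault types match ✗
  U4: none of the 3 fault types match ✗
  U5: stuck-at-0, inverted output ✓; others ✗
  U6: stuck-at-1, inverted output ✓; others ✗
Consistent faults: {U1 stuck-at-1, U1 inverted output, U2 stuck-at-0, U2 inverted output, U5 stuck-at-0, U5 inverted output, U6 stuck-at-1, U6 inverted output} — 8 in all.

8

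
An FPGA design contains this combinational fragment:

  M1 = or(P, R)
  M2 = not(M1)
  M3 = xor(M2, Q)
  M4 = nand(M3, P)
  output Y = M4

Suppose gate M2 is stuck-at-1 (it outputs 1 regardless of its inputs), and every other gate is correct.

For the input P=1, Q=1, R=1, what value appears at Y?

Propagate with M2 forced: M1=1, M2=1 [stuck-at-1], M3=0, M4=1.
So Y = 1. (Without the fault it would be 0.)

1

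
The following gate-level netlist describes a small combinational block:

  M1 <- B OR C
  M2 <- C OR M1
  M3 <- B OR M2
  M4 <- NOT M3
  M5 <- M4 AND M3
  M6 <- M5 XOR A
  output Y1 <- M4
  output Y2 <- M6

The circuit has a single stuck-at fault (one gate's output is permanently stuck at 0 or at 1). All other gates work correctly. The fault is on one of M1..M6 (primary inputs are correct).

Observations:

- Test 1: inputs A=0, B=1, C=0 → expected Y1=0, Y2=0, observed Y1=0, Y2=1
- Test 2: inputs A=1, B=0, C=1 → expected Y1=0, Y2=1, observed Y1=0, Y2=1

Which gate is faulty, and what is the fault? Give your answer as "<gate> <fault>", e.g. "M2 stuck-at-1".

Fault-free values for test 1 (A=0, B=1, C=0): M1=1, M2=1, M3=1, M4=0, M5=0, M6=0, giving Y1=0, Y2=0. Observed Y1=0, Y2=1.
Test 1: faults giving observed Y1=0, Y2=1 are {M5 stuck-at-1, M6 stuck-at-1}.
Test 2 (A=1, B=0, C=1): fault-free M1=1, M2=1, M3=1, M4=0, M5=0, M6=1 → Y1=0, Y2=1; observed Y1=0, Y2=1. Eliminates M5 stuck-at-1.
Only M6 stuck-at-1 is consistent with every test.

M6 stuck-at-1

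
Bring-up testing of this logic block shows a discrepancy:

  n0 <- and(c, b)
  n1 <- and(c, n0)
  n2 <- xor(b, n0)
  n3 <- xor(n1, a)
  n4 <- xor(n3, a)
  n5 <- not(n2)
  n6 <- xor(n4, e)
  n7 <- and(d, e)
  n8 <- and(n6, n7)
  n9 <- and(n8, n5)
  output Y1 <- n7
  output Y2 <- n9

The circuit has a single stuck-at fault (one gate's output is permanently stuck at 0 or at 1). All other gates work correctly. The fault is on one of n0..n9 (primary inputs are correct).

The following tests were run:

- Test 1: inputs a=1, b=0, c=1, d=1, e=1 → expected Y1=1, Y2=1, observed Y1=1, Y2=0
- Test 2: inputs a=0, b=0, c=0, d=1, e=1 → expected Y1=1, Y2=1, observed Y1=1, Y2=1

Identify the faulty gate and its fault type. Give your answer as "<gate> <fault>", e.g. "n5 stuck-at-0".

Fault-free values for test 1 (a=1, b=0, c=1, d=1, e=1): n0=0, n1=0, n2=0, n3=1, n4=0, n5=1, n6=1, n7=1, n8=1, n9=1, giving Y1=1, Y2=1. Observed Y1=1, Y2=0.
Test 1: faults giving observed Y1=1, Y2=0 are {n0 stuck-at-1, n1 stuck-at-1, n2 stuck-at-1, n3 stuck-at-0, n4 stuck-at-1, n5 stuck-at-0, n6 stuck-at-0, n8 stuck-at-0, n9 stuck-at-0}.
Test 2 (a=0, b=0, c=0, d=1, e=1): fault-free n0=0, n1=0, n2=0, n3=0, n4=0, n5=1, n6=1, n7=1, n8=1, n9=1 → Y1=1, Y2=1; observed Y1=1, Y2=1. Eliminates n0 stuck-at-1, n1 stuck-at-1, n2 stuck-at-1, n4 stuck-at-1, n5 stuck-at-0, n6 stuck-at-0, n8 stuck-at-0, n9 stuck-at-0.
Only n3 stuck-at-0 is consistent with every test.

n3 stuck-at-0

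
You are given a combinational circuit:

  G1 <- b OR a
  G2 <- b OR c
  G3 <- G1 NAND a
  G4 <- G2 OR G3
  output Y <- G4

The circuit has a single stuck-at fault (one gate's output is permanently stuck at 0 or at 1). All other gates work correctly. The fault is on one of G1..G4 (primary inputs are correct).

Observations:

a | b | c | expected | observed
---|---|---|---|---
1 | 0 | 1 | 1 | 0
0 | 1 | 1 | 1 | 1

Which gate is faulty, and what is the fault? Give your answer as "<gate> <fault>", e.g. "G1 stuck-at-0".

G2 stuck-at-0

Fault-free values for test 1 (a=1, b=0, c=1): G1=1, G2=1, G3=0, G4=1, giving Y=1. Observed 0.
Test 1: faults giving observed 0 are {G2 stuck-at-0, G4 stuck-at-0}.
Test 2 (a=0, b=1, c=1): fault-free G1=1, G2=1, G3=1, G4=1 → 1; observed 1. Eliminates G4 stuck-at-0.
Only G2 stuck-at-0 is consistent with every test.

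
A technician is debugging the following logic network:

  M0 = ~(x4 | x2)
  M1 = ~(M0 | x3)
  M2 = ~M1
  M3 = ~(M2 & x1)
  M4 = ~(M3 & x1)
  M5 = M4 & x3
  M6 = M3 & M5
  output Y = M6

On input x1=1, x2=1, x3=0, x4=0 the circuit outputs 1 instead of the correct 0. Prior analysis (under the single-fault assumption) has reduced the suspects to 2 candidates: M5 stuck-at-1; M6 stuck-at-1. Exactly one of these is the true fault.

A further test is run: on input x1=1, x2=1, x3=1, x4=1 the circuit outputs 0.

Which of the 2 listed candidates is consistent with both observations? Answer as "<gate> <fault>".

M5 stuck-at-1

Evaluate each candidate on input x1=1, x2=1, x3=1, x4=1:
  M5 stuck-at-1: M0=0, M1=0, M2=1, M3=0, M4=1, M5=1 [stuck-at-1], M6=0 → 0 — matches
  M6 stuck-at-1: M0=0, M1=0, M2=1, M3=0, M4=1, M5=1, M6=1 [stuck-at-1] → 1 — eliminated
Only M5 stuck-at-1 reproduces the observed 0.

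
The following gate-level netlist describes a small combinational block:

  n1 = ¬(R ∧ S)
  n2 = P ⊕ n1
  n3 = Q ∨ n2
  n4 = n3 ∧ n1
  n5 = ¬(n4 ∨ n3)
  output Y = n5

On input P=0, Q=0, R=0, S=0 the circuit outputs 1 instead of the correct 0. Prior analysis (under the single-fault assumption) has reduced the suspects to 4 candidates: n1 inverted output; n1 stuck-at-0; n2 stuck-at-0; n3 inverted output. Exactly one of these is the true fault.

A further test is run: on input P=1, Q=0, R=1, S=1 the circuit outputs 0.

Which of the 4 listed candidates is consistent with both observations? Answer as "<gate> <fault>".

n1 stuck-at-0

Evaluate each candidate on input P=1, Q=0, R=1, S=1:
  n1 inverted output: n1=1 [inverted output], n2=0, n3=0, n4=0, n5=1 → 1 — eliminated
  n1 stuck-at-0: n1=0 [stuck-at-0], n2=1, n3=1, n4=0, n5=0 → 0 — matches
  n2 stuck-at-0: n1=0, n2=0 [stuck-at-0], n3=0, n4=0, n5=1 → 1 — eliminated
  n3 inverted output: n1=0, n2=1, n3=0 [inverted output], n4=0, n5=1 → 1 — eliminated
Only n1 stuck-at-0 reproduces the observed 0.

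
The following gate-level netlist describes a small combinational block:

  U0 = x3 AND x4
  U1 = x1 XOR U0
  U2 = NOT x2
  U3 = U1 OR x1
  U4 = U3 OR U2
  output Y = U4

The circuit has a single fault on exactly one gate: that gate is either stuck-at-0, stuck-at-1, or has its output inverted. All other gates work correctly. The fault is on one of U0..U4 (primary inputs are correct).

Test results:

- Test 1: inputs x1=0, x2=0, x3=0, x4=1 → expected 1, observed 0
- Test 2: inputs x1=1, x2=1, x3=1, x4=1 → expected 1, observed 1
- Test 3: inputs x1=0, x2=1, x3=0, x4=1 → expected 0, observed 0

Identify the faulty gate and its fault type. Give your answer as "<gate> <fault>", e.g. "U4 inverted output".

Fault-free values for test 1 (x1=0, x2=0, x3=0, x4=1): U0=0, U1=0, U2=1, U3=0, U4=1, giving Y=1. Observed 0.
Test 1: faults giving observed 0 are {U2 stuck-at-0, U2 inverted output, U4 stuck-at-0, U4 inverted output}.
Test 2 (x1=1, x2=1, x3=1, x4=1): fault-free U0=1, U1=0, U2=0, U3=1, U4=1 → 1; observed 1. Eliminates U4 stuck-at-0, U4 inverted output.
Test 3 (x1=0, x2=1, x3=0, x4=1): fault-free U0=0, U1=0, U2=0, U3=0, U4=0 → 0; observed 0. Eliminates U2 inverted output.
Only U2 stuck-at-0 is consistent with every test.

U2 stuck-at-0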